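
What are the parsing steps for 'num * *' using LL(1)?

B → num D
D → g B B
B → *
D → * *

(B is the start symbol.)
Stack is shown with the top on the left.

Stack    Input      Action
--------------------------
B $      num * * $  output B → num D
num D $  num * * $  match 'num'
D $      * * $      output D → * *
* * $    * * $      match '*'
* $      * $        match '*'
$        $          accept

The string is accepted.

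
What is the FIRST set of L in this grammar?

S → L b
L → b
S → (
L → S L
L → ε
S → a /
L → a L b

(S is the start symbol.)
{ '(', 'a', 'b', ε }

FIRST sets of the other non-terminals involved (by the same procedure, iterated to a fixed point):
  FIRST(S) = { '(', 'a', 'b' }

From L → b:
  - b is a terminal: add 'b' and stop
From L → S L:
  - S is a non-terminal: add FIRST(S) \ {ε} = { '(', 'a', 'b' }
    S is not nullable, so stop
From L → ε:
  - ε-production, so ε ∈ FIRST(L)
From L → a L b:
  - a is a terminal: add 'a' and stop

Collecting: FIRST(L) = { '(', 'a', 'b', ε }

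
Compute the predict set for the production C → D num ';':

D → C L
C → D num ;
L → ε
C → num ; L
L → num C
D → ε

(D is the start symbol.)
{ 'num' }

PREDICT(C → D num ';') = (FIRST(RHS) \ {ε}) ∪ (FOLLOW(C) if ε ∈ FIRST(RHS), i.e. RHS ⇒* ε)
FIRST(D) = { 'num', ε }
FIRST(D num ';') = { 'num' }
ε ∉ FIRST(D num ';'), so FOLLOW(C) is not added.
PREDICT(C → D num ';') = { 'num' }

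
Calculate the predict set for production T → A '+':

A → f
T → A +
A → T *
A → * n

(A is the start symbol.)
{ '*', 'f' }

PREDICT(T → A '+') = (FIRST(RHS) \ {ε}) ∪ (FOLLOW(T) if ε ∈ FIRST(RHS), i.e. RHS ⇒* ε)
FIRST(A) = { '*', 'f' }
FIRST(A '+') = { '*', 'f' }
ε ∉ FIRST(A '+'), so FOLLOW(T) is not added.
PREDICT(T → A '+') = { '*', 'f' }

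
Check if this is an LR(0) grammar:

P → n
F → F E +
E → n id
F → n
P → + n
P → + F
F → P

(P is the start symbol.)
No. Shift-reduce conflict between [P → + F .] and [E → . n id]

A grammar is LR(0) if no state in the canonical LR(0) collection has:
  - both a shift item (dot before a terminal) and a complete item (shift-reduce conflict), or
  - two or more complete items (reduce-reduce conflict; the accept item [P' → P .] counts as a complete item here).

Augment with P' → P and build the canonical LR(0) collection (I0 = CLOSURE({[P' → . P]}), then GOTO on every symbol after a dot until no new states appear). It has 11 states:
  I0: { [P → . + F], [P → . + n], [P → . n], [P' → . P] }  — shift
  I1: { [F → . F E +], [F → . P], [F → . n], [P → + . F], [P → + . n], [P → . + F], [P → . + n], [P → . n] }  — shift
  I2: { [P' → P .] }  — accept
  I3: { [P → n .] }  — reduce
  I4: { [E → . n id], [F → F . E +], [P → + F .] }  — shift, reduce
  I5: { [F → P .] }  — reduce
  I6: { [F → n .], [P → + n .], [P → n .] }  — 3 reduces
  I7: { [F → F E . +] }  — shift
  I8: { [E → n . id] }  — shift
  I9: { [E → n id .] }  — reduce
  I10: { [F → F E + .] }  — reduce

Conflict in state I4:
  Shift-reduce conflict between [P → + F .] and [E → . n id]
So the grammar is NOT LR(0).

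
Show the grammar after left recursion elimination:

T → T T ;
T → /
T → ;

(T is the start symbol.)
T is directly left-recursive. The standard transformation for
  A → A α₁ | ... | A α_m | β₁ | ... | β_n
is
  A  → β₁ A' | ... | β_n A'
  A' → α₁ A' | ... | α_m A' | ε

T → / becomes T → / T'
T → ; becomes T → ; T'
T → T T ; becomes T' → T ; T'
Add T' → ε

Resulting grammar:
T → / T'
T → ; T'
T' → T ; T'
T' → ε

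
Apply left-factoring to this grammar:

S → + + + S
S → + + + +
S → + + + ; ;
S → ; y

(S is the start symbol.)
S → + + + S'
S' → S
S' → +
S' → ; ;
S → ; y

Left-factoring transforms A → αβ₁ | αβ₂ into A → αA' and A' → β₁ | β₂
(α is the longest common prefix among the alternatives). Repeat until
no nonterminal has two alternatives with a common prefix.

Round 1: S has alternatives sharing prefix '+ + +'. Introduce S': S → + + + S'
  Add: S' → S
  Add: S' → +
  Add: S' → ; ;

No remaining common prefixes — done.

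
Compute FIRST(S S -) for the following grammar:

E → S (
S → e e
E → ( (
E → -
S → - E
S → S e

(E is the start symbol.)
{ '-', 'e' }

FIRST sets of the non-terminals involved (from the grammar, by fixed-point iteration):
  FIRST(S) = { '-', 'e' }

To compute FIRST(S S -), process the symbols left to right:
Symbol S is a non-terminal. Add FIRST(S) \ {ε} = { '-', 'e' }
S is not nullable (ε ∉ FIRST(S)), so stop here.
FIRST(S S -) = { '-', 'e' }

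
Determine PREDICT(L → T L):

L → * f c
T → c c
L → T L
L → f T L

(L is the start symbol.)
PREDICT(L → T L) = (FIRST(RHS) \ {ε}) ∪ (FOLLOW(L) if ε ∈ FIRST(RHS), i.e. RHS ⇒* ε)
FIRST(T) = { 'c' }
FIRST(T L) = { 'c' }
ε ∉ FIRST(T L), so FOLLOW(L) is not added.
PREDICT(L → T L) = { 'c' }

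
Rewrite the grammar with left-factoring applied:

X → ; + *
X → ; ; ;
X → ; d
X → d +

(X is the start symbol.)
Left-factoring transforms A → αβ₁ | αβ₂ into A → αA' and A' → β₁ | β₂
(α is the longest common prefix among the alternatives). Repeat until
no nonterminal has two alternatives with a common prefix.

Round 1: X has alternatives sharing prefix ';'. Introduce X': X → ; X'
  Add: X' → + *
  Add: X' → ; ;
  Add: X' → d

No remaining common prefixes — done.

Resulting grammar:
X → ; X'
X' → + *
X' → ; ;
X' → d
X → d +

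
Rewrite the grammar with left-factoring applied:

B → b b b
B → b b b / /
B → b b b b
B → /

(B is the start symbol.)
B → b b b B'
B' → ε
B' → / /
B' → b
B → /

Left-factoring transforms A → αβ₁ | αβ₂ into A → αA' and A' → β₁ | β₂
(α is the longest common prefix among the alternatives). Repeat until
no nonterminal has two alternatives with a common prefix.

Round 1: B has alternatives sharing prefix 'b b b'. Introduce B': B → b b b B'
  Add: B' → ε
  Add: B' → / /
  Add: B' → b

No remaining common prefixes — done.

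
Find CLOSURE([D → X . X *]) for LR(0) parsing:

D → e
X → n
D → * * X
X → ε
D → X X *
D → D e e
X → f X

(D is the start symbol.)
Start with: [D → X . X *]
  [D → X . X *] has the dot before X: add [X → . n], [X → .], [X → . f X]
No further items can be added.

CLOSURE = { [D → X . X *], [X → . f X], [X → . n], [X → .] }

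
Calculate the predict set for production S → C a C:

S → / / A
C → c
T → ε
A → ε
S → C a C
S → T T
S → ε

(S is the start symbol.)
{ 'c' }

PREDICT(S → C a C) = (FIRST(RHS) \ {ε}) ∪ (FOLLOW(S) if ε ∈ FIRST(RHS), i.e. RHS ⇒* ε)
FIRST(C) = { 'c' }
FIRST(C a C) = { 'c' }
ε ∉ FIRST(C a C), so FOLLOW(S) is not added.
PREDICT(S → C a C) = { 'c' }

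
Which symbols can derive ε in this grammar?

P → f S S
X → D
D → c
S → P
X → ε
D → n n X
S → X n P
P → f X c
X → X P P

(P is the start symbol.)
{ 'X' }

A non-terminal is nullable if it can derive ε (the empty string): either it has an ε-production, or it has a production whose right-hand side consists entirely of nullable non-terminals.

ε-productions: X → ε
So X is immediately nullable.
No further non-terminal can be added: every production for the remaining non-terminals contains a terminal or a non-nullable non-terminal.
Nullable = { 'X' }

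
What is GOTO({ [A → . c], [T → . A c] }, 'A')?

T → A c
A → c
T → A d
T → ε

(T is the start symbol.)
{ [T → A . c] }

GOTO(I, 'A') = CLOSURE({ [A → αX.β] : [A → α.Xβ] ∈ I, X = 'A' })

Items with dot before 'A', with the dot advanced:
  [T → . A c] → [T → A . c]
Closure adds nothing (no advanced item has the dot before a non-terminal).

GOTO = { [T → A . c] }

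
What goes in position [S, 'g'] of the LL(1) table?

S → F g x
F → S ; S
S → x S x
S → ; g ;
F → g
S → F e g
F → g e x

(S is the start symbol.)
S → F g x, S → F e g

To find M[S, 'g'], we find productions for S where 'g' is in the predict set (PREDICT(N → α) = (FIRST(α) \ {ε}) ∪ (FOLLOW(N) if α ⇒* ε)).

Relevant sets:
  FIRST(F) = { ';', 'g', 'x' }

S → F g x: PREDICT = { ';', 'g', 'x' }
  'g' is in predict set, so this production goes in M[S, 'g']
S → x S x: PREDICT = { 'x' }
S → ; g ;: PREDICT = { ';' }
S → F e g: PREDICT = { ';', 'g', 'x' }
  'g' is in predict set, so this production goes in M[S, 'g']

M[S, 'g'] = S → F g x, S → F e g  (a multiply-defined cell — the grammar is not LL(1))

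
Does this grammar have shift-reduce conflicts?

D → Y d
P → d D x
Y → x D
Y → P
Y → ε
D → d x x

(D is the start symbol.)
Yes — I0: [Y → .] vs [D → . d x x]; I4: [Y → .] vs [D → . d x x]; I5: [Y → .] vs [D → . d x x]; I8: [Y → .] vs [D → . d x x]; I9: [D → d x x .] vs [D → . d x x]

A shift-reduce conflict occurs when an LR(0) state has both:
  - a complete (reduce) item [A → α .] (dot at the end), and
  - a shift item [B → β . c γ] (dot before a terminal).

Augment with D' → D and build the canonical LR(0) collection (I0 = CLOSURE({[D' → . D]}), then GOTO on every symbol after a dot until no new states appear). It has 12 states:
  I0: { [D → . Y d], [D → . d x x], [D' → . D], [P → . d D x], [Y → . P], [Y → . x D], [Y → .] }  — shift, reduce
  I1: { [D' → D .] }  — accept
  I2: { [Y → P .] }  — reduce
  I3: { [D → Y . d] }  — shift
  I4: { [D → . Y d], [D → . d x x], [D → d . x x], [P → . d D x], [P → d . D x], [Y → . P], [Y → . x D], [Y → .] }  — shift, reduce
  I5: { [D → . Y d], [D → . d x x], [P → . d D x], [Y → . P], [Y → . x D], [Y → .], [Y → x . D] }  — shift, reduce
  I6: { [Y → x D .] }  — reduce
  I7: { [P → d D . x] }  — shift
  I8: { [D → . Y d], [D → . d x x], [D → d x . x], [P → . d D x], [Y → . P], [Y → . x D], [Y → .], [Y → x . D] }  — shift, reduce
  I9: { [D → . Y d], [D → . d x x], [D → d x x .], [P → . d D x], [Y → . P], [Y → . x D], [Y → .], [Y → x . D] }  — shift, 2 reduces
  I10: { [P → d D x .] }  — reduce
  I11: { [D → Y d .] }  — reduce

I0 contains reduce item [Y → .] and shift items [D → . d x x], [P → . d D x], [Y → . x D] — shift-reduce conflict.
I4 contains reduce item [Y → .] and shift items [D → . d x x], [D → d . x x], [P → . d D x], [Y → . x D] — shift-reduce conflict.
I5 contains reduce item [Y → .] and shift items [D → . d x x], [P → . d D x], [Y → . x D] — shift-reduce conflict.
I8 contains reduce item [Y → .] and shift items [D → . d x x], [D → d x . x], [P → . d D x], [Y → . x D] — shift-reduce conflict.
I9 contains reduce items [D → d x x .], [Y → .] and shift items [D → . d x x], [P → . d D x], [Y → . x D] — shift-reduce conflict.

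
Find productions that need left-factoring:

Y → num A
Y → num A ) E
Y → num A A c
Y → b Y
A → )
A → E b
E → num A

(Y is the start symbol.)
Yes, Y has productions with common prefix 'num A'

Left-factoring is needed when two productions for the same non-terminal
share a common prefix on the right-hand side.

Productions for Y:
  Y → num A
  Y → num A ) E
  Y → num A A c
  Y → b Y
Productions for A:
  A → )
  A → E b

Found common prefix 'num A' in productions for Y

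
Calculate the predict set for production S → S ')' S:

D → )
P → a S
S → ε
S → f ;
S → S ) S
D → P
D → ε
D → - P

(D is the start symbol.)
{ ')', 'f' }

PREDICT(S → S ')' S) = (FIRST(RHS) \ {ε}) ∪ (FOLLOW(S) if ε ∈ FIRST(RHS), i.e. RHS ⇒* ε)
FIRST(S) = { ')', 'f', ε }
FIRST(S ')' S) = { ')', 'f' }
ε ∉ FIRST(S ')' S), so FOLLOW(S) is not added.
PREDICT(S → S ')' S) = { ')', 'f' }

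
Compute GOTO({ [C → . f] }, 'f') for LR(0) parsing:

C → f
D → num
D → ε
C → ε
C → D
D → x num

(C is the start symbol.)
GOTO(I, 'f') = CLOSURE({ [A → αX.β] : [A → α.Xβ] ∈ I, X = 'f' })

Items with dot before 'f', with the dot advanced:
  [C → . f] → [C → f .]
Closure adds nothing (no advanced item has the dot before a non-terminal).

GOTO = { [C → f .] }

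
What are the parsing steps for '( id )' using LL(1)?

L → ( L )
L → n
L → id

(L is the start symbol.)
LL(1) parsing maintains a stack (initially the start symbol over $) and the input. At each step: if the stack top is a terminal, match it against the current input token; if it is a non-terminal N, replace it with the RHS of M[N, lookahead] (the unique production whose predict set contains the lookahead).

Stack is shown with the top on the left.

Stack    Input     Action
-------------------------
L $      ( id ) $  output L → ( L )
( L ) $  ( id ) $  match '('
L ) $    id ) $    output L → id
id ) $   id ) $    match 'id'
) $      ) $       match ')'
$        $         accept

The string is accepted.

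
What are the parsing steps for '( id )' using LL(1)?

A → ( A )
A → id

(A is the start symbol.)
Stack is shown with the top on the left.

Stack    Input     Action
-------------------------
A $      ( id ) $  output A → ( A )
( A ) $  ( id ) $  match '('
A ) $    id ) $    output A → id
id ) $   id ) $    match 'id'
) $      ) $       match ')'
$        $         accept

The string is accepted.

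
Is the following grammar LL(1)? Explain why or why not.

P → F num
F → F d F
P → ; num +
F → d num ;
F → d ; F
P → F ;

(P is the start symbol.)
No. Predict set conflict for P: { 'd' }

Relevant sets:
  FIRST(F) = { 'd' }

For P:
  PREDICT(P → F num) = { 'd' }
  PREDICT(P → ';' num '+') = { ';' }
  PREDICT(P → F ';') = { 'd' }
For F:
  PREDICT(F → F d F) = { 'd' }
  PREDICT(F → d num ';') = { 'd' }
  PREDICT(F → d ';' F) = { 'd' }

Conflict found: Predict set conflict for P: { 'd' }
The grammar is NOT LL(1).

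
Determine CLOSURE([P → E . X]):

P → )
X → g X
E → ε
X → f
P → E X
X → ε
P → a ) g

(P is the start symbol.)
Start with: [P → E . X]
  [P → E . X] has the dot before X: add [X → . g X], [X → . f], [X → .]
No further items can be added.

CLOSURE = { [P → E . X], [X → . f], [X → . g X], [X → .] }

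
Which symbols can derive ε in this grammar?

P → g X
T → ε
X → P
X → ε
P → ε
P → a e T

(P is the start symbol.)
{ 'P', 'T', 'X' }

ε-productions: T → ε, X → ε, P → ε
So T, X, P are immediately nullable.
Every non-terminal is now nullable.
Nullable = { 'P', 'T', 'X' }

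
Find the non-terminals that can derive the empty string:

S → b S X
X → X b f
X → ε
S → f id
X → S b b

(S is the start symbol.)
{ 'X' }

ε-productions: X → ε
So X is immediately nullable.
No further non-terminal can be added: every production for the remaining non-terminals contains a terminal or a non-nullable non-terminal.
Nullable = { 'X' }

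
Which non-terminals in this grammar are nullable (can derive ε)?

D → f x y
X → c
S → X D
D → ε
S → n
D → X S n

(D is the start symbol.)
ε-productions: D → ε
So D is immediately nullable.
No further non-terminal can be added: every production for the remaining non-terminals contains a terminal or a non-nullable non-terminal.
Nullable = { 'D' }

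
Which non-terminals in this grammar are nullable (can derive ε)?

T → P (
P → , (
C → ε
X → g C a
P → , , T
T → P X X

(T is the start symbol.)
{ 'C' }

ε-productions: C → ε
So C is immediately nullable.
No further non-terminal can be added: every production for the remaining non-terminals contains a terminal or a non-nullable non-terminal.
Nullable = { 'C' }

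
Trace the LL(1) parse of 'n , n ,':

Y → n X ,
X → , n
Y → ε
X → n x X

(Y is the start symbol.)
Stack is shown with the top on the left.

Stack    Input      Action
--------------------------
Y $      n , n , $  output Y → n X ,
n X , $  n , n , $  match 'n'
X , $    , n , $    output X → , n
, n , $  , n , $    match ','
n , $    n , $      match 'n'
, $      , $        match ','
$        $          accept

The string is accepted.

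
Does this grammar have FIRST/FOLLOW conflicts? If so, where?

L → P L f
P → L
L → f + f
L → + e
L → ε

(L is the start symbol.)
Yes. L → P L f with FOLLOW(L) on { '+', 'f' }; L → f '+' f with FOLLOW(L) on { 'f' }; L → '+' e with FOLLOW(L) on { '+' }

A FIRST/FOLLOW conflict occurs when a non-terminal N has a nullable alternative N → β (β ⇒* ε) and another alternative N → α with FIRST(α) ∩ FOLLOW(N) ≠ ∅: on such a lookahead the parser cannot decide between expanding α and letting N vanish via β.

Nullable non-terminals: L, P.
FIRST sets used below: FIRST(P) = { '+', 'f', ε }, FIRST(L) = { '+', 'f', ε }

L: nullable alternative(s) L → ε; FOLLOW(L) = { $, '+', 'f' }
  L → P L f: FIRST \ {ε} = { '+', 'f' } — overlaps FOLLOW(L) on { '+', 'f' }: CONFLICT
  L → f + f: FIRST \ {ε} = { 'f' } — overlaps FOLLOW(L) on { 'f' }: CONFLICT
  L → + e: FIRST \ {ε} = { '+' } — overlaps FOLLOW(L) on { '+' }: CONFLICT
  L → ε: FIRST \ {ε} = { } — this is the only nullable alternative, skip
P has a nullable alternative but only one production, so nothing to check.

So the grammar has 3 FIRST/FOLLOW conflicts (marked CONFLICT above).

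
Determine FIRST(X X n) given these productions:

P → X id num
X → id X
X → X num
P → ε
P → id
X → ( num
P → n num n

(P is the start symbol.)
FIRST sets of the non-terminals involved (from the grammar, by fixed-point iteration):
  FIRST(X) = { '(', 'id' }

To compute FIRST(X X n), process the symbols left to right:
Symbol X is a non-terminal. Add FIRST(X) \ {ε} = { '(', 'id' }
X is not nullable (ε ∉ FIRST(X)), so stop here.
FIRST(X X n) = { '(', 'id' }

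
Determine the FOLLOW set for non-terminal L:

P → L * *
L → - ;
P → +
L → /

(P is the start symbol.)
To compute FOLLOW(L), find every occurrence of L on a right-hand side N → α L β: add FIRST(β) \ {ε}, and if β is empty or nullable also add FOLLOW(N). Iterate to a fixed point.

In P → L * *: L is followed by '*' '*', add FIRST('*' '*') \ {ε} = { '*' }

Taking the union: FOLLOW(L) = { '*' }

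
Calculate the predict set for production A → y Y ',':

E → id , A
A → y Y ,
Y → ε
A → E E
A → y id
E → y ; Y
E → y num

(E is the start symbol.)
{ 'y' }

PREDICT(A → y Y ',') = (FIRST(RHS) \ {ε}) ∪ (FOLLOW(A) if ε ∈ FIRST(RHS), i.e. RHS ⇒* ε)
FIRST(y Y ',') = { 'y' }
ε ∉ FIRST(y Y ','), so FOLLOW(A) is not added.
PREDICT(A → y Y ',') = { 'y' }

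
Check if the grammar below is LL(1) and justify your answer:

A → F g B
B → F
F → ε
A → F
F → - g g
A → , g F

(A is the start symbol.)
No. Predict set conflict for A: { '-' }

Relevant sets:
  FIRST(F) = { '-', ε }
  FOLLOW(A) = { $ }
  FOLLOW(F) = { $, 'g' }

For A:
  PREDICT(A → F g B) = { '-', 'g' }
  PREDICT(A → F) = { $, '-' }
  PREDICT(A → ',' g F) = { ',' }
For F:
  PREDICT(F → ε) = { $, 'g' }
  PREDICT(F → '-' g g) = { '-' }
B has a single production, so nothing to check there.

Conflict found: Predict set conflict for A: { '-' }
The grammar is NOT LL(1).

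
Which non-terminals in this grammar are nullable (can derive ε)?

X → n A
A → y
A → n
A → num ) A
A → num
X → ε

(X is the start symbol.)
ε-productions: X → ε
So X is immediately nullable.
No further non-terminal can be added: every production for the remaining non-terminals contains a terminal or a non-nullable non-terminal.
Nullable = { 'X' }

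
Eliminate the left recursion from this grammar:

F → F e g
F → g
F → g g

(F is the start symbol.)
F is directly left-recursive. The standard transformation for
  A → A α₁ | ... | A α_m | β₁ | ... | β_n
is
  A  → β₁ A' | ... | β_n A'
  A' → α₁ A' | ... | α_m A' | ε

F → g becomes F → g F'
F → g g becomes F → g g F'
F → F e g becomes F' → e g F'
Add F' → ε

Resulting grammar:
F → g F'
F → g g F'
F' → e g F'
F' → ε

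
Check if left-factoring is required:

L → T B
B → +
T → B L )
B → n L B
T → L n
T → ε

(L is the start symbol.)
Left-factoring is needed when two productions for the same non-terminal
share a common prefix on the right-hand side.

Productions for B:
  B → +
  B → n L B
Productions for T:
  T → B L )
  T → L n
  T → ε

No common prefixes found.

Answer: No, left-factoring is not needed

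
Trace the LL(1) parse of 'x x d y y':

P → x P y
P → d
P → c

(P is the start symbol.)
LL(1) parsing maintains a stack (initially the start symbol over $) and the input. At each step: if the stack top is a terminal, match it against the current input token; if it is a non-terminal N, replace it with the RHS of M[N, lookahead] (the unique production whose predict set contains the lookahead).

Stack is shown with the top on the left.

Stack      Input        Action
------------------------------
P $        x x d y y $  output P → x P y
x P y $    x x d y y $  match 'x'
P y $      x d y y $    output P → x P y
x P y y $  x d y y $    match 'x'
P y y $    d y y $      output P → d
d y y $    d y y $      match 'd'
y y $      y y $        match 'y'
y $        y $          match 'y'
$          $            accept

The string is accepted.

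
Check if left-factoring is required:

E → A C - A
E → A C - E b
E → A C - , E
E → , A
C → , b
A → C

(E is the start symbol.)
Yes, E has productions with common prefix 'A C -'

Left-factoring is needed when two productions for the same non-terminal
share a common prefix on the right-hand side.

Productions for E:
  E → A C - A
  E → A C - E b
  E → A C - , E
  E → , A

Found common prefix 'A C -' in productions for E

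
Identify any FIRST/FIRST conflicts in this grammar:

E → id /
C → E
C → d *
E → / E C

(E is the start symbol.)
A FIRST/FIRST conflict occurs when two productions N → α and N → β for the same non-terminal have FIRST(α) ∩ FIRST(β) ≠ ∅ (with ε ∈ FIRST of a nullable right-hand side, so two nullable alternatives also conflict).

FIRST sets of the non-terminals at (or reachable through a nullable prefix from) the front of some alternative:
  FIRST(E) = { '/', 'id' }

Productions for E:
  E → id /: FIRST = { 'id' }
  E → / E C: FIRST = { '/' }
Productions for C:
  C → E: FIRST = { '/', 'id' }
  C → d *: FIRST = { 'd' }

All alternatives of each non-terminal have pairwise disjoint FIRST sets.

Answer: No FIRST/FIRST conflicts.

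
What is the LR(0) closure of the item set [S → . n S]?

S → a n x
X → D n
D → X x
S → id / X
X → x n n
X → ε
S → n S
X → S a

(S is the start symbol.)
Start with: [S → . n S]
The dot precedes the terminal n, so nothing is added.

CLOSURE = { [S → . n S] }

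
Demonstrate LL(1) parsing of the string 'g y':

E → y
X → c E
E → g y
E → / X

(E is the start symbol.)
Stack is shown with the top on the left.

Stack  Input  Action
--------------------
E $    g y $  output E → g y
g y $  g y $  match 'g'
y $    y $    match 'y'
$      $      accept

The string is accepted.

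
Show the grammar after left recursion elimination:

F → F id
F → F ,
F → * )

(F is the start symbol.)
F is directly left-recursive. The standard transformation for
  A → A α₁ | ... | A α_m | β₁ | ... | β_n
is
  A  → β₁ A' | ... | β_n A'
  A' → α₁ A' | ... | α_m A' | ε

F → * ) becomes F → * ) F'
F → F id becomes F' → id F'
F → F , becomes F' → , F'
Add F' → ε

Resulting grammar:
F → * ) F'
F' → id F'
F' → , F'
F' → ε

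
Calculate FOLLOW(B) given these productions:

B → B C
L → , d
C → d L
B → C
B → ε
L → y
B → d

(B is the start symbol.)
{ $, 'd' }

To compute FOLLOW(B), find every occurrence of B on a right-hand side N → α B β: add FIRST(β) \ {ε}, and if β is empty or nullable also add FOLLOW(N). Iterate to a fixed point.

B is the start symbol, so $ ∈ FOLLOW(B).
In B → B C: B is followed by C, add FIRST(C) \ {ε} = { 'd' }

Taking the union: FOLLOW(B) = { $, 'd' }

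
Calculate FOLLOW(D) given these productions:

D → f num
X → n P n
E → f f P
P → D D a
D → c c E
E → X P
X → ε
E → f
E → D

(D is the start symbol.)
{ $, 'a', 'c', 'f' }

D is the start symbol, so $ ∈ FOLLOW(D).
In P → D D a: D is followed by D a, add FIRST(D a) \ {ε} = { 'c', 'f' }
In P → D D a: D is followed by a, add FIRST(a) \ {ε} = { 'a' }
In E → D: D is at the end, add FOLLOW(E)

The FOLLOW sets referred to above (computed the same way, to a fixed point):
  FOLLOW(E) = { $, 'a', 'c', 'f' }

Taking the union: FOLLOW(D) = { $, 'a', 'c', 'f' }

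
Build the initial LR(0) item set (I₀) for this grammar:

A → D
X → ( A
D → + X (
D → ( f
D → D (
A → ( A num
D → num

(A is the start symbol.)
{ [A → . ( A num], [A → . D], [A' → . A], [D → . ( f], [D → . + X (], [D → . D (], [D → . num] }

First, augment the grammar with A' → A
I₀ = CLOSURE({ [A' → . A] }):
  [A' → . A] has the dot before A: add [A → . D], [A → . ( A num]
  [A → . D] has the dot before D: add [D → . + X (], [D → . ( f], [D → . D (], [D → . num]
No further items can be added.

I₀ = { [A → . ( A num], [A → . D], [A' → . A], [D → . ( f], [D → . + X (], [D → . D (], [D → . num] }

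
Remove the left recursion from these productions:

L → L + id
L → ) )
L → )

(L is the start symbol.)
L is directly left-recursive. The standard transformation for
  A → A α₁ | ... | A α_m | β₁ | ... | β_n
is
  A  → β₁ A' | ... | β_n A'
  A' → α₁ A' | ... | α_m A' | ε

L → ) ) becomes L → ) ) L'
L → ) becomes L → ) L'
L → L + id becomes L' → + id L'
Add L' → ε

Resulting grammar:
L → ) ) L'
L → ) L'
L' → + id L'
L' → ε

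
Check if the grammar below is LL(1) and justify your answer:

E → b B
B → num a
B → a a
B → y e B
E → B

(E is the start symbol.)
A grammar is LL(1) if for each non-terminal N with multiple productions, the predict sets of those productions are pairwise disjoint, where PREDICT(N → α) = (FIRST(α) \ {ε}) ∪ (FOLLOW(N) if α ⇒* ε).

Relevant sets:
  FIRST(B) = { 'a', 'num', 'y' }

For E:
  PREDICT(E → b B) = { 'b' }
  PREDICT(E → B) = { 'a', 'num', 'y' }
For B:
  PREDICT(B → num a) = { 'num' }
  PREDICT(B → a a) = { 'a' }
  PREDICT(B → y e B) = { 'y' }

All predict sets are disjoint. The grammar IS LL(1).

Answer: Yes, the grammar is LL(1).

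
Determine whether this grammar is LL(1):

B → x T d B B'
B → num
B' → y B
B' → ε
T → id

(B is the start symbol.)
No. Predict set conflict for B': { 'y' }

Relevant sets:
  FOLLOW(B') = { $, 'y' }

For B:
  PREDICT(B → x T d B B') = { 'x' }
  PREDICT(B → num) = { 'num' }
For B':
  PREDICT(B' → y B) = { 'y' }
  PREDICT(B' → ε) = { $, 'y' }
T has a single production, so nothing to check there.

Conflict found: Predict set conflict for B': { 'y' }
The grammar is NOT LL(1).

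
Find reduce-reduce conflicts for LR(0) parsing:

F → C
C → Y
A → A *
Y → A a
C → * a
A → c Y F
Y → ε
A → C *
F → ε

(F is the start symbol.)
Yes — I0: [F → .] vs [Y → .]; I8: [C → Y .] vs [F → .]

A reduce-reduce conflict occurs when an LR(0) state has two complete items [A → α .] and [B → β .] — both call for a reduction, and with no lookahead the parser cannot choose between them.

Augment with F' → F and build the canonical LR(0) collection (I0 = CLOSURE({[F' → . F]}), then GOTO on every symbol after a dot until no new states appear). It has 14 states:
  I0: { [A → . A *], [A → . C *], [A → . c Y F], [C → . * a], [C → . Y], [F → . C], [F → .], [F' → . F], [Y → . A a], [Y → .] }  — shift, 2 reduces
  I1: { [C → * . a] }  — shift
  I2: { [A → A . *], [Y → A . a] }  — shift
  I3: { [A → C . *], [F → C .] }  — shift, reduce
  I4: { [F' → F .] }  — accept
  I5: { [C → Y .] }  — reduce
  I6: { [A → . A *], [A → . C *], [A → . c Y F], [A → c . Y F], [C → . * a], [C → . Y], [Y → . A a], [Y → .] }  — shift, reduce
  I7: { [A → C . *] }  — shift
  I8: { [A → . A *], [A → . C *], [A → . c Y F], [A → c Y . F], [C → . * a], [C → . Y], [C → Y .], [F → . C], [F → .], [Y → . A a], [Y → .] }  — shift, 3 reduces
  I9: { [A → c Y F .] }  — reduce
  I10: { [A → C * .] }  — reduce
  I11: { [A → A * .] }  — reduce
  I12: { [Y → A a .] }  — reduce
  I13: { [C → * a .] }  — reduce

I0 contains complete items [F → .], [Y → .] — reduce-reduce conflict.
I8 contains complete items [C → Y .], [F → .], [Y → .] — reduce-reduce conflict.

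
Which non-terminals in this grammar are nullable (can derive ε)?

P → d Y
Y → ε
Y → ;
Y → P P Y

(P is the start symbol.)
{ 'Y' }

A non-terminal is nullable if it can derive ε (the empty string): either it has an ε-production, or it has a production whose right-hand side consists entirely of nullable non-terminals.

ε-productions: Y → ε
So Y is immediately nullable.
No further non-terminal can be added: every production for the remaining non-terminals contains a terminal or a non-nullable non-terminal.
Nullable = { 'Y' }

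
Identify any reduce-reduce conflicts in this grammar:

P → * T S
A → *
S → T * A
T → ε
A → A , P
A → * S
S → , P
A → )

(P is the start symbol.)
Augment with P' → P and build the canonical LR(0) collection (I0 = CLOSURE({[P' → . P]}), then GOTO on every symbol after a dot until no new states appear). It has 15 states:
  I0: { [P → . * T S], [P' → . P] }  — shift
  I1: { [P → * . T S], [T → .] }  — reduce
  I2: { [P' → P .] }  — accept
  I3: { [P → * T . S], [S → . , P], [S → . T * A], [T → .] }  — shift, reduce
  I4: { [P → . * T S], [S → , . P] }  — shift
  I5: { [P → * T S .] }  — reduce
  I6: { [S → T . * A] }  — shift
  I7: { [A → . )], [A → . * S], [A → . *], [A → . A , P], [S → T * . A] }  — shift
  I8: { [A → ) .] }  — reduce
  I9: { [A → * . S], [A → * .], [S → . , P], [S → . T * A], [T → .] }  — shift, 2 reduces
  I10: { [A → A . , P], [S → T * A .] }  — shift, reduce
  I11: { [A → A , . P], [P → . * T S] }  — shift
  I12: { [A → A , P .] }  — reduce
  I13: { [A → * S .] }  — reduce
  I14: { [S → , P .] }  — reduce

I9 contains complete items [A → * .], [T → .] — reduce-reduce conflict.

Answer: Yes — I9: [A → * .] vs [T → .]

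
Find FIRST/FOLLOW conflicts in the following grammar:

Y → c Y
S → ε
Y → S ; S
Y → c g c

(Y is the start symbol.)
No FIRST/FOLLOW conflicts.

A FIRST/FOLLOW conflict occurs when a non-terminal N has a nullable alternative N → β (β ⇒* ε) and another alternative N → α with FIRST(α) ∩ FOLLOW(N) ≠ ∅: on such a lookahead the parser cannot decide between expanding α and letting N vanish via β.

Nullable non-terminals: S.
S has a nullable alternative but only one production, so nothing to check.

Y has no nullable alternative, so no FIRST/FOLLOW check is needed there.

No FIRST/FOLLOW conflicts found.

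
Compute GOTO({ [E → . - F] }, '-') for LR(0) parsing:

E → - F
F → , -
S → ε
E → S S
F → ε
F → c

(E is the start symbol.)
GOTO(I, '-') = CLOSURE({ [A → αX.β] : [A → α.Xβ] ∈ I, X = '-' })

Items with dot before '-', with the dot advanced:
  [E → . - F] → [E → - . F]
Closure of the advanced items:
  [E → - . F] has the dot before F: add [F → . , -], [F → .], [F → . c]

GOTO = { [E → - . F], [F → . , -], [F → . c], [F → .] }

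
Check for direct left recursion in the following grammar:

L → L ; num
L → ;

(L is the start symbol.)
Yes, L is left-recursive

Direct left recursion occurs when N → N α for some non-terminal N (the right-hand side begins with the left-hand side itself).

L → L ; num: LEFT RECURSIVE (starts with L)
L → ;: starts with ';'

The grammar has direct left recursion on: L.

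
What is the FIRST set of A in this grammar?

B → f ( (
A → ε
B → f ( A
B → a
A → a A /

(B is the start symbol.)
{ 'a', ε }

To compute FIRST(A), examine every production with A on the left-hand side, reading each right-hand side left to right until a non-nullable symbol is reached.

From A → ε:
  - ε-production, so ε ∈ FIRST(A)
From A → a A /:
  - a is a terminal: add 'a' and stop

Collecting: FIRST(A) = { 'a', ε }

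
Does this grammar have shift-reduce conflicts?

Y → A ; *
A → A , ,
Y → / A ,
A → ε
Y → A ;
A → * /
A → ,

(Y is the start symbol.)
Yes — I0: [A → .] vs [A → . * /]; I3: [A → .] vs [A → . * /]; I7: [Y → A ; .] vs [Y → A ; . *]; I11: [Y → / A , .] vs [A → A , . ,]

Augment with Y' → Y and build the canonical LR(0) collection (I0 = CLOSURE({[Y' → . Y]}), then GOTO on every symbol after a dot until no new states appear). It has 13 states:
  I0: { [A → . * /], [A → . ,], [A → . A , ,], [A → .], [Y → . / A ,], [Y → . A ; *], [Y → . A ;], [Y' → . Y] }  — shift, reduce
  I1: { [A → * . /] }  — shift
  I2: { [A → , .] }  — reduce
  I3: { [A → . * /], [A → . ,], [A → . A , ,], [A → .], [Y → / . A ,] }  — shift, reduce
  I4: { [A → A . , ,], [Y → A . ; *], [Y → A . ;] }  — shift
  I5: { [Y' → Y .] }  — accept
  I6: { [A → A , . ,] }  — shift
  I7: { [Y → A ; . *], [Y → A ; .] }  — shift, reduce
  I8: { [Y → A ; * .] }  — reduce
  I9: { [A → A , , .] }  — reduce
  I10: { [A → A . , ,], [Y → / A . ,] }  — shift
  I11: { [A → A , . ,], [Y → / A , .] }  — shift, reduce
  I12: { [A → * / .] }  — reduce

I0 contains reduce item [A → .] and shift items [A → . * /], [A → . ,], [Y → . / A ,] — shift-reduce conflict.
I3 contains reduce item [A → .] and shift items [A → . * /], [A → . ,] — shift-reduce conflict.
I7 contains reduce item [Y → A ; .] and shift item [Y → A ; . *] — shift-reduce conflict.
I11 contains reduce item [Y → / A , .] and shift item [A → A , . ,] — shift-reduce conflict.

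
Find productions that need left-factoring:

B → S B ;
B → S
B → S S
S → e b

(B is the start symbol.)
Left-factoring is needed when two productions for the same non-terminal
share a common prefix on the right-hand side.

Productions for B:
  B → S B ;
  B → S
  B → S S

Found common prefix 'S' in productions for B

Answer: Yes, B has productions with common prefix 'S'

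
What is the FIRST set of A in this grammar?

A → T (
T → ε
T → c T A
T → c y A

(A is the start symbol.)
To compute FIRST(A), examine every production with A on the left-hand side, reading each right-hand side left to right until a non-nullable symbol is reached.

FIRST sets of the other non-terminals involved (by the same procedure, iterated to a fixed point):
  FIRST(T) = { 'c', ε }

From A → T (:
  - T is a non-terminal: add FIRST(T) \ {ε} = { 'c' }
    T is nullable, so continue to the next symbol
  - '(' is a terminal: add '(' and stop

Collecting: FIRST(A) = { '(', 'c' }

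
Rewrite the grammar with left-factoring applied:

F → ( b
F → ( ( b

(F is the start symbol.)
F → ( F'
F' → b
F' → ( b

Left-factoring transforms A → αβ₁ | αβ₂ into A → αA' and A' → β₁ | β₂
(α is the longest common prefix among the alternatives). Repeat until
no nonterminal has two alternatives with a common prefix.

Round 1: F has alternatives sharing prefix '('. Introduce F': F → ( F'
  Add: F' → b
  Add: F' → ( b

No remaining common prefixes — done.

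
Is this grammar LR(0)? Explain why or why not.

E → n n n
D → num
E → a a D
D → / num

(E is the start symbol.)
Yes, the grammar is LR(0)

Augment with E' → E and build the canonical LR(0) collection (I0 = CLOSURE({[E' → . E]}), then GOTO on every symbol after a dot until no new states appear). It has 11 states:
  I0: { [E → . a a D], [E → . n n n], [E' → . E] }  — shift
  I1: { [E' → E .] }  — accept
  I2: { [E → a . a D] }  — shift
  I3: { [E → n . n n] }  — shift
  I4: { [E → n n . n] }  — shift
  I5: { [E → n n n .] }  — reduce
  I6: { [D → . / num], [D → . num], [E → a a . D] }  — shift
  I7: { [D → / . num] }  — shift
  I8: { [E → a a D .] }  — reduce
  I9: { [D → num .] }  — reduce
  I10: { [D → / num .] }  — reduce

Every state is either a pure shift/goto state or contains exactly one complete item and nothing to shift — no conflicts. The grammar is LR(0).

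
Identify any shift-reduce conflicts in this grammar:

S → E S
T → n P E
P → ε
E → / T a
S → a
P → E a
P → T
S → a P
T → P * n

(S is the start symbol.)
Yes — I1: [P → .] vs [E → . / T a]; I4: [P → .] vs [E → . / T a]; I6: [S → a P .] vs [T → P . * n]; I8: [P → .] vs [E → . / T a]; I16: [P → T .] vs [E → / T . a]

Augment with S' → S and build the canonical LR(0) collection (I0 = CLOSURE({[S' → . S]}), then GOTO on every symbol after a dot until no new states appear). It has 18 states:
  I0: { [E → . / T a], [S → . E S], [S → . a P], [S → . a], [S' → . S] }  — shift
  I1: { [E → . / T a], [E → / . T a], [P → . E a], [P → . T], [P → .], [T → . P * n], [T → . n P E] }  — shift, reduce
  I2: { [E → . / T a], [S → . E S], [S → . a P], [S → . a], [S → E . S] }  — shift
  I3: { [S' → S .] }  — accept
  I4: { [E → . / T a], [P → . E a], [P → . T], [P → .], [S → a . P], [S → a .], [T → . P * n], [T → . n P E] }  — shift, 2 reduces
  I5: { [P → E . a] }  — shift
  I6: { [S → a P .], [T → P . * n] }  — shift, reduce
  I7: { [P → T .] }  — reduce
  I8: { [E → . / T a], [P → . E a], [P → . T], [P → .], [T → . P * n], [T → . n P E], [T → n . P E] }  — shift, reduce
  I9: { [E → . / T a], [T → P . * n], [T → n P . E] }  — shift
  I10: { [T → P * . n] }  — shift
  I11: { [T → n P E .] }  — reduce
  I12: { [T → P * n .] }  — reduce
  I13: { [P → E a .] }  — reduce
  I14: { [S → E S .] }  — reduce
  I15: { [T → P . * n] }  — shift
  I16: { [E → / T . a], [P → T .] }  — shift, reduce
  I17: { [E → / T a .] }  — reduce

I1 contains reduce item [P → .] and shift items [E → . / T a], [T → . n P E] — shift-reduce conflict.
I4 contains reduce items [P → .], [S → a .] and shift items [E → . / T a], [T → . n P E] — shift-reduce conflict.
I6 contains reduce item [S → a P .] and shift item [T → P . * n] — shift-reduce conflict.
I8 contains reduce item [P → .] and shift items [E → . / T a], [T → . n P E] — shift-reduce conflict.
I16 contains reduce item [P → T .] and shift item [E → / T . a] — shift-reduce conflict.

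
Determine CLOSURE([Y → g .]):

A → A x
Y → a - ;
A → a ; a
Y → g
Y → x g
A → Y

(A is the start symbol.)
Start with: [Y → g .]
The dot is at the end, so nothing is added.

CLOSURE = { [Y → g .] }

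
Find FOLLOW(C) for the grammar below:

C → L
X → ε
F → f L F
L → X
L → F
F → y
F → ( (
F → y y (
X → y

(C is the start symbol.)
To compute FOLLOW(C), find every occurrence of C on a right-hand side N → α C β: add FIRST(β) \ {ε}, and if β is empty or nullable also add FOLLOW(N). Iterate to a fixed point.

C is the start symbol, so $ ∈ FOLLOW(C).
C does not occur on any right-hand side.

Taking the union: FOLLOW(C) = { $ }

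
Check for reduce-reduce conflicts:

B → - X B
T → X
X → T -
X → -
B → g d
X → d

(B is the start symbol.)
No reduce-reduce conflicts

Augment with B' → B and build the canonical LR(0) collection (I0 = CLOSURE({[B' → . B]}), then GOTO on every symbol after a dot until no new states appear). It has 11 states:
  I0: { [B → . - X B], [B → . g d], [B' → . B] }  — shift
  I1: { [B → - . X B], [T → . X], [X → . -], [X → . T -], [X → . d] }  — shift
  I2: { [B' → B .] }  — accept
  I3: { [B → g . d] }  — shift
  I4: { [B → g d .] }  — reduce
  I5: { [X → - .] }  — reduce
  I6: { [X → T . -] }  — shift
  I7: { [B → - X . B], [B → . - X B], [B → . g d], [T → X .] }  — shift, reduce
  I8: { [X → d .] }  — reduce
  I9: { [B → - X B .] }  — reduce
  I10: { [X → T - .] }  — reduce

No state contains more than one complete item.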